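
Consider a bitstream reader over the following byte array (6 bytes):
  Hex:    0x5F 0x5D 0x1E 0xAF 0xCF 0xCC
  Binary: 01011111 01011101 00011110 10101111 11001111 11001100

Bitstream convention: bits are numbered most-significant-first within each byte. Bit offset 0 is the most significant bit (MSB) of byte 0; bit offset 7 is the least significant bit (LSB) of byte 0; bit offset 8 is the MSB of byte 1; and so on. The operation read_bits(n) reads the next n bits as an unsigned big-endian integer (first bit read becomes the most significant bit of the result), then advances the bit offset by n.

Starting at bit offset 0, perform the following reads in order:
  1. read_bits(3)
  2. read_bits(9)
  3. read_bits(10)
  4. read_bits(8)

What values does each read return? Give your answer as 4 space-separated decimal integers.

Answer: 2 501 839 171

Derivation:
Read 1: bits[0:3] width=3 -> value=2 (bin 010); offset now 3 = byte 0 bit 3; 45 bits remain
Read 2: bits[3:12] width=9 -> value=501 (bin 111110101); offset now 12 = byte 1 bit 4; 36 bits remain
Read 3: bits[12:22] width=10 -> value=839 (bin 1101000111); offset now 22 = byte 2 bit 6; 26 bits remain
Read 4: bits[22:30] width=8 -> value=171 (bin 10101011); offset now 30 = byte 3 bit 6; 18 bits remain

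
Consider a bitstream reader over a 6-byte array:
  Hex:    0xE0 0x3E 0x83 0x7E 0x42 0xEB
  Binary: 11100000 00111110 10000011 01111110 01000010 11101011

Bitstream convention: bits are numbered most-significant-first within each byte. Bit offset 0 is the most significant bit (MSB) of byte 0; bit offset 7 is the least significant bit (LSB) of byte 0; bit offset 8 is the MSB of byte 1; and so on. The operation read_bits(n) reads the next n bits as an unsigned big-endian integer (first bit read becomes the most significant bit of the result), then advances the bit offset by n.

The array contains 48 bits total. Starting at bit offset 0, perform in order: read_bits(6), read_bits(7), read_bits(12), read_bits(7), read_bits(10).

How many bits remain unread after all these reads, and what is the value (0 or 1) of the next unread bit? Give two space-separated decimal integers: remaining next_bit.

Answer: 6 1

Derivation:
Read 1: bits[0:6] width=6 -> value=56 (bin 111000); offset now 6 = byte 0 bit 6; 42 bits remain
Read 2: bits[6:13] width=7 -> value=7 (bin 0000111); offset now 13 = byte 1 bit 5; 35 bits remain
Read 3: bits[13:25] width=12 -> value=3334 (bin 110100000110); offset now 25 = byte 3 bit 1; 23 bits remain
Read 4: bits[25:32] width=7 -> value=126 (bin 1111110); offset now 32 = byte 4 bit 0; 16 bits remain
Read 5: bits[32:42] width=10 -> value=267 (bin 0100001011); offset now 42 = byte 5 bit 2; 6 bits remain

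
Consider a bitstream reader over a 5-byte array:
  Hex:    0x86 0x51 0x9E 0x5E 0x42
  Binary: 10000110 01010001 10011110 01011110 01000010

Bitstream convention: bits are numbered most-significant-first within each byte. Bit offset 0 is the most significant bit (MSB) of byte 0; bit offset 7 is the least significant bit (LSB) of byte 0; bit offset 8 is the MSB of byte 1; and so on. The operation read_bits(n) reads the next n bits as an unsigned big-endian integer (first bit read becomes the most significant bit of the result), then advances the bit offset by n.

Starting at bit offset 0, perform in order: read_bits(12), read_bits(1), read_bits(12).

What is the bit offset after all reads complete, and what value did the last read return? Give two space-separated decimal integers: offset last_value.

Read 1: bits[0:12] width=12 -> value=2149 (bin 100001100101); offset now 12 = byte 1 bit 4; 28 bits remain
Read 2: bits[12:13] width=1 -> value=0 (bin 0); offset now 13 = byte 1 bit 5; 27 bits remain
Read 3: bits[13:25] width=12 -> value=828 (bin 001100111100); offset now 25 = byte 3 bit 1; 15 bits remain

Answer: 25 828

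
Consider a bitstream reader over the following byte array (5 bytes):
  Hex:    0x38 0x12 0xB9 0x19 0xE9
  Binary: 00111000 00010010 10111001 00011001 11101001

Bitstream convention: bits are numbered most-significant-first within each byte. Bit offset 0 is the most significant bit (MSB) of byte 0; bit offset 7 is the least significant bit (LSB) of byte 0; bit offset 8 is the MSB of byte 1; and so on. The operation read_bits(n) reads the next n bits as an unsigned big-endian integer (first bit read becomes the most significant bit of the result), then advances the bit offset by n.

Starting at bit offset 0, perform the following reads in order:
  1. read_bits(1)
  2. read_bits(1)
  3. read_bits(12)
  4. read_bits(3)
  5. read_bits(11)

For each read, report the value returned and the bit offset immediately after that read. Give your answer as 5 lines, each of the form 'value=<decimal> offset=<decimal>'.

Read 1: bits[0:1] width=1 -> value=0 (bin 0); offset now 1 = byte 0 bit 1; 39 bits remain
Read 2: bits[1:2] width=1 -> value=0 (bin 0); offset now 2 = byte 0 bit 2; 38 bits remain
Read 3: bits[2:14] width=12 -> value=3588 (bin 111000000100); offset now 14 = byte 1 bit 6; 26 bits remain
Read 4: bits[14:17] width=3 -> value=5 (bin 101); offset now 17 = byte 2 bit 1; 23 bits remain
Read 5: bits[17:28] width=11 -> value=913 (bin 01110010001); offset now 28 = byte 3 bit 4; 12 bits remain

Answer: value=0 offset=1
value=0 offset=2
value=3588 offset=14
value=5 offset=17
value=913 offset=28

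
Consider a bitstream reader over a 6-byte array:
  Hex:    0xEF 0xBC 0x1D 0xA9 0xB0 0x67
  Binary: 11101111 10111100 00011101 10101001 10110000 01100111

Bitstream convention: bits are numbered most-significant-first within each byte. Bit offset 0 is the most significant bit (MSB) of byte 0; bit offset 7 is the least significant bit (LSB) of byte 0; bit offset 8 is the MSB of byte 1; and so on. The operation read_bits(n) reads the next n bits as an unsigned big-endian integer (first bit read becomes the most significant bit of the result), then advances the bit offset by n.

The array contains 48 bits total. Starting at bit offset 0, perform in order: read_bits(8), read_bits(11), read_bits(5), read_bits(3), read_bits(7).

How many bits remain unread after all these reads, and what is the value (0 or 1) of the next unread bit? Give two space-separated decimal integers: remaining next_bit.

Answer: 14 1

Derivation:
Read 1: bits[0:8] width=8 -> value=239 (bin 11101111); offset now 8 = byte 1 bit 0; 40 bits remain
Read 2: bits[8:19] width=11 -> value=1504 (bin 10111100000); offset now 19 = byte 2 bit 3; 29 bits remain
Read 3: bits[19:24] width=5 -> value=29 (bin 11101); offset now 24 = byte 3 bit 0; 24 bits remain
Read 4: bits[24:27] width=3 -> value=5 (bin 101); offset now 27 = byte 3 bit 3; 21 bits remain
Read 5: bits[27:34] width=7 -> value=38 (bin 0100110); offset now 34 = byte 4 bit 2; 14 bits remain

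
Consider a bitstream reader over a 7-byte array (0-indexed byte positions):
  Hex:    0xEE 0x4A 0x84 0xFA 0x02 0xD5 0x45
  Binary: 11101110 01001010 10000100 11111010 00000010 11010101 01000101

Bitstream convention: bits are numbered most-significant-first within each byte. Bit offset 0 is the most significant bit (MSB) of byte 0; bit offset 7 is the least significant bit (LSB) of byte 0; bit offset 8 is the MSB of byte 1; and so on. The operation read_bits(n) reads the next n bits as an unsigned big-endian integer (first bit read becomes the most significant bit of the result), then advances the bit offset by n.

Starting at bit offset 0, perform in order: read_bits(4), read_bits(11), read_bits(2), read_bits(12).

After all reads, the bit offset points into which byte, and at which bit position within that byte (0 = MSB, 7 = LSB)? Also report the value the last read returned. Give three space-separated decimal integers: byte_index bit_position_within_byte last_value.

Read 1: bits[0:4] width=4 -> value=14 (bin 1110); offset now 4 = byte 0 bit 4; 52 bits remain
Read 2: bits[4:15] width=11 -> value=1829 (bin 11100100101); offset now 15 = byte 1 bit 7; 41 bits remain
Read 3: bits[15:17] width=2 -> value=1 (bin 01); offset now 17 = byte 2 bit 1; 39 bits remain
Read 4: bits[17:29] width=12 -> value=159 (bin 000010011111); offset now 29 = byte 3 bit 5; 27 bits remain

Answer: 3 5 159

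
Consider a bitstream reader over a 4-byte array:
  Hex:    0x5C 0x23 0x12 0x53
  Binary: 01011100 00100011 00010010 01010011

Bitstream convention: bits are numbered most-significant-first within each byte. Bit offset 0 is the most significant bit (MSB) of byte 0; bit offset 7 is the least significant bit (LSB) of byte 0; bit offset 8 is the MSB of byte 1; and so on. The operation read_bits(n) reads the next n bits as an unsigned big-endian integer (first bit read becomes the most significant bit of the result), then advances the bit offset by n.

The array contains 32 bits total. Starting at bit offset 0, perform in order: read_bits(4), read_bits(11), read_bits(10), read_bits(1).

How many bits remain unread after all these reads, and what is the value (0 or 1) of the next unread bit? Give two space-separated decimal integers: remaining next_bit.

Answer: 6 0

Derivation:
Read 1: bits[0:4] width=4 -> value=5 (bin 0101); offset now 4 = byte 0 bit 4; 28 bits remain
Read 2: bits[4:15] width=11 -> value=1553 (bin 11000010001); offset now 15 = byte 1 bit 7; 17 bits remain
Read 3: bits[15:25] width=10 -> value=548 (bin 1000100100); offset now 25 = byte 3 bit 1; 7 bits remain
Read 4: bits[25:26] width=1 -> value=1 (bin 1); offset now 26 = byte 3 bit 2; 6 bits remain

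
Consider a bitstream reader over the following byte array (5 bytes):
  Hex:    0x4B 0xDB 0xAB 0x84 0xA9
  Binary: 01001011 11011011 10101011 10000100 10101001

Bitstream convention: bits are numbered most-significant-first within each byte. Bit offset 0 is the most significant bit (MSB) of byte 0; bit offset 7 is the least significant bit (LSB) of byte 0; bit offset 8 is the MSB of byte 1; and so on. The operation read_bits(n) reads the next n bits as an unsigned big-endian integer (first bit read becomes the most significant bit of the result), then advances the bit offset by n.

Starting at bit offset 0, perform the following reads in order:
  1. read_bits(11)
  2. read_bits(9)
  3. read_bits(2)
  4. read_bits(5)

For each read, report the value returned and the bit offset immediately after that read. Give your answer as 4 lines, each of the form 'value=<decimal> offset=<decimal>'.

Answer: value=606 offset=11
value=442 offset=20
value=2 offset=22
value=28 offset=27

Derivation:
Read 1: bits[0:11] width=11 -> value=606 (bin 01001011110); offset now 11 = byte 1 bit 3; 29 bits remain
Read 2: bits[11:20] width=9 -> value=442 (bin 110111010); offset now 20 = byte 2 bit 4; 20 bits remain
Read 3: bits[20:22] width=2 -> value=2 (bin 10); offset now 22 = byte 2 bit 6; 18 bits remain
Read 4: bits[22:27] width=5 -> value=28 (bin 11100); offset now 27 = byte 3 bit 3; 13 bits remain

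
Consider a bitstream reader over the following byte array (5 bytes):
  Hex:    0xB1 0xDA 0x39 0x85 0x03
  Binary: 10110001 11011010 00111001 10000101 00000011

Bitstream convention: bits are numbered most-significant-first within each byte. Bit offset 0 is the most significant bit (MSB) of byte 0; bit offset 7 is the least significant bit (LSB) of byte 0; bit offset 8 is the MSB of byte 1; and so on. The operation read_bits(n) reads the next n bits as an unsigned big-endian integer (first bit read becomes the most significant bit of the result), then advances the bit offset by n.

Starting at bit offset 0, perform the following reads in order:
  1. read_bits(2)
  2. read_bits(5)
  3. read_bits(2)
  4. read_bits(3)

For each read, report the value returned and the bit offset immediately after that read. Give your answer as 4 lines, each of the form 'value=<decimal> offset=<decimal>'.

Read 1: bits[0:2] width=2 -> value=2 (bin 10); offset now 2 = byte 0 bit 2; 38 bits remain
Read 2: bits[2:7] width=5 -> value=24 (bin 11000); offset now 7 = byte 0 bit 7; 33 bits remain
Read 3: bits[7:9] width=2 -> value=3 (bin 11); offset now 9 = byte 1 bit 1; 31 bits remain
Read 4: bits[9:12] width=3 -> value=5 (bin 101); offset now 12 = byte 1 bit 4; 28 bits remain

Answer: value=2 offset=2
value=24 offset=7
value=3 offset=9
value=5 offset=12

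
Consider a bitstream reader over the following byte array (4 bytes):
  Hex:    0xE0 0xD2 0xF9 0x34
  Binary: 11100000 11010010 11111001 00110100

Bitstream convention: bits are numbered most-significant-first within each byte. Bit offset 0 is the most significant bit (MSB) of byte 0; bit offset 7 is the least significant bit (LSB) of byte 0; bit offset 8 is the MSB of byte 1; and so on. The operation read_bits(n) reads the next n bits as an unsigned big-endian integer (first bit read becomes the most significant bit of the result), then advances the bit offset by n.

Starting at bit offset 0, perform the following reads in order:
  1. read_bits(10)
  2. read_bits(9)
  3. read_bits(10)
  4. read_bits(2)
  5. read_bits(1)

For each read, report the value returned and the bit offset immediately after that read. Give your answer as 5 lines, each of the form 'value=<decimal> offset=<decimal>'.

Answer: value=899 offset=10
value=151 offset=19
value=806 offset=29
value=2 offset=31
value=0 offset=32

Derivation:
Read 1: bits[0:10] width=10 -> value=899 (bin 1110000011); offset now 10 = byte 1 bit 2; 22 bits remain
Read 2: bits[10:19] width=9 -> value=151 (bin 010010111); offset now 19 = byte 2 bit 3; 13 bits remain
Read 3: bits[19:29] width=10 -> value=806 (bin 1100100110); offset now 29 = byte 3 bit 5; 3 bits remain
Read 4: bits[29:31] width=2 -> value=2 (bin 10); offset now 31 = byte 3 bit 7; 1 bits remain
Read 5: bits[31:32] width=1 -> value=0 (bin 0); offset now 32 = byte 4 bit 0; 0 bits remain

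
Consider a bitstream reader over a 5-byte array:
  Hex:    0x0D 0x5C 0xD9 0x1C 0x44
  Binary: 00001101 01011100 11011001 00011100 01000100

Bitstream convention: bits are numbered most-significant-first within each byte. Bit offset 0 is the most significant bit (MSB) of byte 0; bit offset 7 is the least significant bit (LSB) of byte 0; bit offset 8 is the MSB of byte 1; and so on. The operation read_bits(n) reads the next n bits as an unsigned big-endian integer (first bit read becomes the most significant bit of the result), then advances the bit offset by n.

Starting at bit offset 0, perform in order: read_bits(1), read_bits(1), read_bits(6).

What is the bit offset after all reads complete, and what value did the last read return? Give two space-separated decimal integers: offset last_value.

Answer: 8 13

Derivation:
Read 1: bits[0:1] width=1 -> value=0 (bin 0); offset now 1 = byte 0 bit 1; 39 bits remain
Read 2: bits[1:2] width=1 -> value=0 (bin 0); offset now 2 = byte 0 bit 2; 38 bits remain
Read 3: bits[2:8] width=6 -> value=13 (bin 001101); offset now 8 = byte 1 bit 0; 32 bits remain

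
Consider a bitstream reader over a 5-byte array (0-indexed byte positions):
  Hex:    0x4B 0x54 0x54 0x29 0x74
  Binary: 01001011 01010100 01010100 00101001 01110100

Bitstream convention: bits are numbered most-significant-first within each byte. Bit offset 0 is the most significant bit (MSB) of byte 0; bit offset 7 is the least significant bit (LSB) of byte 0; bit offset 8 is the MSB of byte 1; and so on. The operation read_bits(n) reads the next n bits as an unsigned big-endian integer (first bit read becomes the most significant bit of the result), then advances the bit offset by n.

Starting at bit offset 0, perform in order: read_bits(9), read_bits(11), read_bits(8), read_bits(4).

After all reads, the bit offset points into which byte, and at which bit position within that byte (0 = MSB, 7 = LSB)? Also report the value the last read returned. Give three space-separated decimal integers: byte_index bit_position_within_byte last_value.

Read 1: bits[0:9] width=9 -> value=150 (bin 010010110); offset now 9 = byte 1 bit 1; 31 bits remain
Read 2: bits[9:20] width=11 -> value=1349 (bin 10101000101); offset now 20 = byte 2 bit 4; 20 bits remain
Read 3: bits[20:28] width=8 -> value=66 (bin 01000010); offset now 28 = byte 3 bit 4; 12 bits remain
Read 4: bits[28:32] width=4 -> value=9 (bin 1001); offset now 32 = byte 4 bit 0; 8 bits remain

Answer: 4 0 9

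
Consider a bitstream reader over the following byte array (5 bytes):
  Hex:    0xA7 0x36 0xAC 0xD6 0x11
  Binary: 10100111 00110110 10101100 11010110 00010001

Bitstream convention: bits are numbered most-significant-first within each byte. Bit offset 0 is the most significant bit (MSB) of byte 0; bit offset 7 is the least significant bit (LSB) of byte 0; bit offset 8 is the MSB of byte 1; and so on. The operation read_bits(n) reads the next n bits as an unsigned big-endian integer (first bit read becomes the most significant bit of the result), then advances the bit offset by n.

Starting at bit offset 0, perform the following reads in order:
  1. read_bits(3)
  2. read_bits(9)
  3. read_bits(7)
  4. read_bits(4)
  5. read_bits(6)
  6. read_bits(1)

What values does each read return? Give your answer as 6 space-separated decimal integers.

Read 1: bits[0:3] width=3 -> value=5 (bin 101); offset now 3 = byte 0 bit 3; 37 bits remain
Read 2: bits[3:12] width=9 -> value=115 (bin 001110011); offset now 12 = byte 1 bit 4; 28 bits remain
Read 3: bits[12:19] width=7 -> value=53 (bin 0110101); offset now 19 = byte 2 bit 3; 21 bits remain
Read 4: bits[19:23] width=4 -> value=6 (bin 0110); offset now 23 = byte 2 bit 7; 17 bits remain
Read 5: bits[23:29] width=6 -> value=26 (bin 011010); offset now 29 = byte 3 bit 5; 11 bits remain
Read 6: bits[29:30] width=1 -> value=1 (bin 1); offset now 30 = byte 3 bit 6; 10 bits remain

Answer: 5 115 53 6 26 1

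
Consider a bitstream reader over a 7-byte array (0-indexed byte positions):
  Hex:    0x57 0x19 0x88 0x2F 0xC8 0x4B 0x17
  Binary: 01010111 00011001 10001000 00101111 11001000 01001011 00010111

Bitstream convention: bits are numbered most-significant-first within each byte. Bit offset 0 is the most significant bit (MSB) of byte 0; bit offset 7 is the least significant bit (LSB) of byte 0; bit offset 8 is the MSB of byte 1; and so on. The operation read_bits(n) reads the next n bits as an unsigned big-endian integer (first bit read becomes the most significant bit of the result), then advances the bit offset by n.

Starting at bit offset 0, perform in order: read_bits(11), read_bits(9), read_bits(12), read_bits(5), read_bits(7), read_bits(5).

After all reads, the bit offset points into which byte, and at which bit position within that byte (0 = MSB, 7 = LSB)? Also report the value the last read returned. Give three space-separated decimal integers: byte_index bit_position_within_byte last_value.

Answer: 6 1 22

Derivation:
Read 1: bits[0:11] width=11 -> value=696 (bin 01010111000); offset now 11 = byte 1 bit 3; 45 bits remain
Read 2: bits[11:20] width=9 -> value=408 (bin 110011000); offset now 20 = byte 2 bit 4; 36 bits remain
Read 3: bits[20:32] width=12 -> value=2095 (bin 100000101111); offset now 32 = byte 4 bit 0; 24 bits remain
Read 4: bits[32:37] width=5 -> value=25 (bin 11001); offset now 37 = byte 4 bit 5; 19 bits remain
Read 5: bits[37:44] width=7 -> value=4 (bin 0000100); offset now 44 = byte 5 bit 4; 12 bits remain
Read 6: bits[44:49] width=5 -> value=22 (bin 10110); offset now 49 = byte 6 bit 1; 7 bits remain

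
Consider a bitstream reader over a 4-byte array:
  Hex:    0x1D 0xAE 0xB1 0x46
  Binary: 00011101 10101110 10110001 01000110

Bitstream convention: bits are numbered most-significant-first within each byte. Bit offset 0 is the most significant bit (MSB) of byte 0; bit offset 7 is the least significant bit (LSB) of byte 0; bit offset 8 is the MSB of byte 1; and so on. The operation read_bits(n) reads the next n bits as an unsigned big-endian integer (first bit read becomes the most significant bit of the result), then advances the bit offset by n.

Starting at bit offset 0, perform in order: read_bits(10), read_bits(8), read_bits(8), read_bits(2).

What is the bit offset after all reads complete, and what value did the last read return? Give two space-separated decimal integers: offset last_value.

Read 1: bits[0:10] width=10 -> value=118 (bin 0001110110); offset now 10 = byte 1 bit 2; 22 bits remain
Read 2: bits[10:18] width=8 -> value=186 (bin 10111010); offset now 18 = byte 2 bit 2; 14 bits remain
Read 3: bits[18:26] width=8 -> value=197 (bin 11000101); offset now 26 = byte 3 bit 2; 6 bits remain
Read 4: bits[26:28] width=2 -> value=0 (bin 00); offset now 28 = byte 3 bit 4; 4 bits remain

Answer: 28 0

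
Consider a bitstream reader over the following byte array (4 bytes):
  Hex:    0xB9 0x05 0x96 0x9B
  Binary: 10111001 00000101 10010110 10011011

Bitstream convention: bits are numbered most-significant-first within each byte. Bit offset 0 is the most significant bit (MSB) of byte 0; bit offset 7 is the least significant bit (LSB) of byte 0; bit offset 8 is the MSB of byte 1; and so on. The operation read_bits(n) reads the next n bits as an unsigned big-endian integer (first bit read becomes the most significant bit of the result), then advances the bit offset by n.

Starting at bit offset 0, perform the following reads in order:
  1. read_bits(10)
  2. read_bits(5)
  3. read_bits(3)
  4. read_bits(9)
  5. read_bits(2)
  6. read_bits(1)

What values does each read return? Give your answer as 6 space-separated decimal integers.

Answer: 740 2 6 180 3 0

Derivation:
Read 1: bits[0:10] width=10 -> value=740 (bin 1011100100); offset now 10 = byte 1 bit 2; 22 bits remain
Read 2: bits[10:15] width=5 -> value=2 (bin 00010); offset now 15 = byte 1 bit 7; 17 bits remain
Read 3: bits[15:18] width=3 -> value=6 (bin 110); offset now 18 = byte 2 bit 2; 14 bits remain
Read 4: bits[18:27] width=9 -> value=180 (bin 010110100); offset now 27 = byte 3 bit 3; 5 bits remain
Read 5: bits[27:29] width=2 -> value=3 (bin 11); offset now 29 = byte 3 bit 5; 3 bits remain
Read 6: bits[29:30] width=1 -> value=0 (bin 0); offset now 30 = byte 3 bit 6; 2 bits remain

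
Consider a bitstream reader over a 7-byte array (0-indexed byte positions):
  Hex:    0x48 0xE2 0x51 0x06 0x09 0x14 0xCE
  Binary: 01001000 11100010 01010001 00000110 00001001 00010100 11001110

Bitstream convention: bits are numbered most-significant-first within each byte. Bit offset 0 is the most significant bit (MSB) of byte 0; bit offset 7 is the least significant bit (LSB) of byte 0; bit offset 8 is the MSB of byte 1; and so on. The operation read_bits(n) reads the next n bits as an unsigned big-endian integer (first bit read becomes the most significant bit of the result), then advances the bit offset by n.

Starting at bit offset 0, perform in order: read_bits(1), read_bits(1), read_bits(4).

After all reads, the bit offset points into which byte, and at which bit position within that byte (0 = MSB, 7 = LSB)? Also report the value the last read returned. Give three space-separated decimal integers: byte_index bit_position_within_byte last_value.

Read 1: bits[0:1] width=1 -> value=0 (bin 0); offset now 1 = byte 0 bit 1; 55 bits remain
Read 2: bits[1:2] width=1 -> value=1 (bin 1); offset now 2 = byte 0 bit 2; 54 bits remain
Read 3: bits[2:6] width=4 -> value=2 (bin 0010); offset now 6 = byte 0 bit 6; 50 bits remain

Answer: 0 6 2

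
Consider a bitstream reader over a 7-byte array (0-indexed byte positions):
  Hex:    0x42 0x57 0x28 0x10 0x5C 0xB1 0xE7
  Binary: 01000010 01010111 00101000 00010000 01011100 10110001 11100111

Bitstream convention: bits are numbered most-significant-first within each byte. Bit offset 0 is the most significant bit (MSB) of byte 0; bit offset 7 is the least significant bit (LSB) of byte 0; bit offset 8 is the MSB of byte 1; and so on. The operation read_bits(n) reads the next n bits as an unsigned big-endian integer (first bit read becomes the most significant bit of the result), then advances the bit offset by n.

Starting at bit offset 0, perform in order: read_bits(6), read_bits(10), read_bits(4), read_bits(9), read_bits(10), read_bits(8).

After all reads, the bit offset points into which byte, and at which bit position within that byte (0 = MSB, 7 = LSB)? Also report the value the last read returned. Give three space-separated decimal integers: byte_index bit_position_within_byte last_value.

Read 1: bits[0:6] width=6 -> value=16 (bin 010000); offset now 6 = byte 0 bit 6; 50 bits remain
Read 2: bits[6:16] width=10 -> value=599 (bin 1001010111); offset now 16 = byte 2 bit 0; 40 bits remain
Read 3: bits[16:20] width=4 -> value=2 (bin 0010); offset now 20 = byte 2 bit 4; 36 bits remain
Read 4: bits[20:29] width=9 -> value=258 (bin 100000010); offset now 29 = byte 3 bit 5; 27 bits remain
Read 5: bits[29:39] width=10 -> value=46 (bin 0000101110); offset now 39 = byte 4 bit 7; 17 bits remain
Read 6: bits[39:47] width=8 -> value=88 (bin 01011000); offset now 47 = byte 5 bit 7; 9 bits remain

Answer: 5 7 88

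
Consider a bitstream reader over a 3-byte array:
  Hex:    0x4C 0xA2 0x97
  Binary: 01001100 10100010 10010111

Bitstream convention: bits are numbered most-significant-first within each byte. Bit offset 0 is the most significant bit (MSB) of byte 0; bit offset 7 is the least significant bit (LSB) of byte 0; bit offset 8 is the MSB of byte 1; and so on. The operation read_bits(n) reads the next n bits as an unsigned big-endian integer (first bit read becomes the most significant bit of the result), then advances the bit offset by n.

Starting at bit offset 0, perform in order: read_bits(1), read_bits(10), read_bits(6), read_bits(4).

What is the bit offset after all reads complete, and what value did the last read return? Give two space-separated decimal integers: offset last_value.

Read 1: bits[0:1] width=1 -> value=0 (bin 0); offset now 1 = byte 0 bit 1; 23 bits remain
Read 2: bits[1:11] width=10 -> value=613 (bin 1001100101); offset now 11 = byte 1 bit 3; 13 bits remain
Read 3: bits[11:17] width=6 -> value=5 (bin 000101); offset now 17 = byte 2 bit 1; 7 bits remain
Read 4: bits[17:21] width=4 -> value=2 (bin 0010); offset now 21 = byte 2 bit 5; 3 bits remain

Answer: 21 2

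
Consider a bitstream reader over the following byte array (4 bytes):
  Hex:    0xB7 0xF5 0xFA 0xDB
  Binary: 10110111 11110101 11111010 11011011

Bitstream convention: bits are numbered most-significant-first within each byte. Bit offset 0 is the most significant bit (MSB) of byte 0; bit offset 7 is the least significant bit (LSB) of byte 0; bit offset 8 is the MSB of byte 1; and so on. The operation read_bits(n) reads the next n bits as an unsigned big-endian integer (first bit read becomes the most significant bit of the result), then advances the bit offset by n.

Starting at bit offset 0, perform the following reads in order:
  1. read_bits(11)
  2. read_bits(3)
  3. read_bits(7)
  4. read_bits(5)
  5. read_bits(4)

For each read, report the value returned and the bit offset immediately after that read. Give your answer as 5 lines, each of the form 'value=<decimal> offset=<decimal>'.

Read 1: bits[0:11] width=11 -> value=1471 (bin 10110111111); offset now 11 = byte 1 bit 3; 21 bits remain
Read 2: bits[11:14] width=3 -> value=5 (bin 101); offset now 14 = byte 1 bit 6; 18 bits remain
Read 3: bits[14:21] width=7 -> value=63 (bin 0111111); offset now 21 = byte 2 bit 5; 11 bits remain
Read 4: bits[21:26] width=5 -> value=11 (bin 01011); offset now 26 = byte 3 bit 2; 6 bits remain
Read 5: bits[26:30] width=4 -> value=6 (bin 0110); offset now 30 = byte 3 bit 6; 2 bits remain

Answer: value=1471 offset=11
value=5 offset=14
value=63 offset=21
value=11 offset=26
value=6 offset=30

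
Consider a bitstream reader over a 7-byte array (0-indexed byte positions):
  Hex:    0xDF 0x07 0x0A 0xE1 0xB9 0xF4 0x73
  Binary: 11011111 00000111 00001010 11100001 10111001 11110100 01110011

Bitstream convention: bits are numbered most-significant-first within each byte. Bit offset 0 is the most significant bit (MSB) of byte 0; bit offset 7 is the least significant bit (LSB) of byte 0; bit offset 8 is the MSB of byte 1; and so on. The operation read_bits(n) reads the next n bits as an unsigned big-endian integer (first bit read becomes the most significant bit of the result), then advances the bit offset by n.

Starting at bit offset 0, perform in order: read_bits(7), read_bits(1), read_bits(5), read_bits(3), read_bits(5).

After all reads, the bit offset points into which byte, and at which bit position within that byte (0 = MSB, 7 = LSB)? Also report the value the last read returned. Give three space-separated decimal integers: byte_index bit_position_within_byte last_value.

Answer: 2 5 1

Derivation:
Read 1: bits[0:7] width=7 -> value=111 (bin 1101111); offset now 7 = byte 0 bit 7; 49 bits remain
Read 2: bits[7:8] width=1 -> value=1 (bin 1); offset now 8 = byte 1 bit 0; 48 bits remain
Read 3: bits[8:13] width=5 -> value=0 (bin 00000); offset now 13 = byte 1 bit 5; 43 bits remain
Read 4: bits[13:16] width=3 -> value=7 (bin 111); offset now 16 = byte 2 bit 0; 40 bits remain
Read 5: bits[16:21] width=5 -> value=1 (bin 00001); offset now 21 = byte 2 bit 5; 35 bits remain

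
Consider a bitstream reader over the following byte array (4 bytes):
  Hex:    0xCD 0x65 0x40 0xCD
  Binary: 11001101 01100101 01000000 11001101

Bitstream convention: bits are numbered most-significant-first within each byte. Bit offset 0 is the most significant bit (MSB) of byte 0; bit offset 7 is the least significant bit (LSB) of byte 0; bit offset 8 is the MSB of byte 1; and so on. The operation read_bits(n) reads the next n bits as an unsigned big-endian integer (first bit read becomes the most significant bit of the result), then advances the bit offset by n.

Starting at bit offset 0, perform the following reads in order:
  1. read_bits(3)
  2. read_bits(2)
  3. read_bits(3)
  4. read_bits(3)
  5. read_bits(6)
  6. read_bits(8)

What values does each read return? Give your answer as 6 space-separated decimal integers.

Read 1: bits[0:3] width=3 -> value=6 (bin 110); offset now 3 = byte 0 bit 3; 29 bits remain
Read 2: bits[3:5] width=2 -> value=1 (bin 01); offset now 5 = byte 0 bit 5; 27 bits remain
Read 3: bits[5:8] width=3 -> value=5 (bin 101); offset now 8 = byte 1 bit 0; 24 bits remain
Read 4: bits[8:11] width=3 -> value=3 (bin 011); offset now 11 = byte 1 bit 3; 21 bits remain
Read 5: bits[11:17] width=6 -> value=10 (bin 001010); offset now 17 = byte 2 bit 1; 15 bits remain
Read 6: bits[17:25] width=8 -> value=129 (bin 10000001); offset now 25 = byte 3 bit 1; 7 bits remain

Answer: 6 1 5 3 10 129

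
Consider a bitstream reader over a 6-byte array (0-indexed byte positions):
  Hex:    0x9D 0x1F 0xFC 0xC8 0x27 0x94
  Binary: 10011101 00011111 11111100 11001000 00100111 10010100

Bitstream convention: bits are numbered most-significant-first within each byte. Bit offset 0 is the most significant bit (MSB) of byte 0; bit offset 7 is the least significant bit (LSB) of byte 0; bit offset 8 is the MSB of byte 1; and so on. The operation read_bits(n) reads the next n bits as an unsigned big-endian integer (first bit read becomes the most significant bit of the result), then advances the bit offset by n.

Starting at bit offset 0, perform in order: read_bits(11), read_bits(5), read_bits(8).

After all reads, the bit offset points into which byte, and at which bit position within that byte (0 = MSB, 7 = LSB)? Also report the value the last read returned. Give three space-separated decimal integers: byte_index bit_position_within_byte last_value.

Answer: 3 0 252

Derivation:
Read 1: bits[0:11] width=11 -> value=1256 (bin 10011101000); offset now 11 = byte 1 bit 3; 37 bits remain
Read 2: bits[11:16] width=5 -> value=31 (bin 11111); offset now 16 = byte 2 bit 0; 32 bits remain
Read 3: bits[16:24] width=8 -> value=252 (bin 11111100); offset now 24 = byte 3 bit 0; 24 bits remain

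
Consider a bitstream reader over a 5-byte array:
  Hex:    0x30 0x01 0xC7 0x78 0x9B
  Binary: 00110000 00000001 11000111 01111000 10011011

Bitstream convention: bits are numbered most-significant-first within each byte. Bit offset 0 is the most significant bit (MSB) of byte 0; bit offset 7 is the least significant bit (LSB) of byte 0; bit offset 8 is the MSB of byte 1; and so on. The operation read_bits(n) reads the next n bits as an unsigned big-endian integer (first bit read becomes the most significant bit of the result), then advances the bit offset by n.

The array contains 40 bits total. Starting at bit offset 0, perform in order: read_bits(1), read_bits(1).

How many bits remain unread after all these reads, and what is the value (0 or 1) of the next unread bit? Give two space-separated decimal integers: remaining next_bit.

Read 1: bits[0:1] width=1 -> value=0 (bin 0); offset now 1 = byte 0 bit 1; 39 bits remain
Read 2: bits[1:2] width=1 -> value=0 (bin 0); offset now 2 = byte 0 bit 2; 38 bits remain

Answer: 38 1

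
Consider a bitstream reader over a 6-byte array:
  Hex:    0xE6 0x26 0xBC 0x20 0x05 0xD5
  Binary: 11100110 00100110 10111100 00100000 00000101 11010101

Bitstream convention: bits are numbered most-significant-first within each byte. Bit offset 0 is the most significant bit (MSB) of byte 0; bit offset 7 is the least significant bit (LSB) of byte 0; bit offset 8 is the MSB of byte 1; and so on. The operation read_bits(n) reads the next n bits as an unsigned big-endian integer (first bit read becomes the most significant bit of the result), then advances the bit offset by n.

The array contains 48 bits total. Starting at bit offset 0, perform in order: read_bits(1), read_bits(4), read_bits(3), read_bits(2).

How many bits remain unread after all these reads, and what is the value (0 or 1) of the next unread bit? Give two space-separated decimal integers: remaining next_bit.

Answer: 38 1

Derivation:
Read 1: bits[0:1] width=1 -> value=1 (bin 1); offset now 1 = byte 0 bit 1; 47 bits remain
Read 2: bits[1:5] width=4 -> value=12 (bin 1100); offset now 5 = byte 0 bit 5; 43 bits remain
Read 3: bits[5:8] width=3 -> value=6 (bin 110); offset now 8 = byte 1 bit 0; 40 bits remain
Read 4: bits[8:10] width=2 -> value=0 (bin 00); offset now 10 = byte 1 bit 2; 38 bits remain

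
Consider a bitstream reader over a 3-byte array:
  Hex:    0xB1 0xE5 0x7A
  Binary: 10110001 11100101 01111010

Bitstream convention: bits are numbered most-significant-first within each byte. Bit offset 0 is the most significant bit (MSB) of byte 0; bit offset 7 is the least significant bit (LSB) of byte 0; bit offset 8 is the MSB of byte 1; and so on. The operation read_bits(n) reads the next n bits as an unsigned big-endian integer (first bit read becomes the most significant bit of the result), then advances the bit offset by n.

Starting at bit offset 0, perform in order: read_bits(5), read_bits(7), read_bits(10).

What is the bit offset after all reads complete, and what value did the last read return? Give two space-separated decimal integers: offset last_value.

Read 1: bits[0:5] width=5 -> value=22 (bin 10110); offset now 5 = byte 0 bit 5; 19 bits remain
Read 2: bits[5:12] width=7 -> value=30 (bin 0011110); offset now 12 = byte 1 bit 4; 12 bits remain
Read 3: bits[12:22] width=10 -> value=350 (bin 0101011110); offset now 22 = byte 2 bit 6; 2 bits remain

Answer: 22 350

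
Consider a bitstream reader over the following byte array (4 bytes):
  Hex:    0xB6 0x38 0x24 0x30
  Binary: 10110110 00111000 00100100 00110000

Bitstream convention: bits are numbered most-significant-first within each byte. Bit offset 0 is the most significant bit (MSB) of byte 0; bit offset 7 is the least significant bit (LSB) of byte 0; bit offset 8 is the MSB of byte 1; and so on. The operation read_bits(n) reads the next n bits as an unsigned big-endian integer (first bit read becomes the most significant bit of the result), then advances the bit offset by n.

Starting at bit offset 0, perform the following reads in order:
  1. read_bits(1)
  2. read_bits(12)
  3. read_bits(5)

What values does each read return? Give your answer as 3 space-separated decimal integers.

Answer: 1 1735 0

Derivation:
Read 1: bits[0:1] width=1 -> value=1 (bin 1); offset now 1 = byte 0 bit 1; 31 bits remain
Read 2: bits[1:13] width=12 -> value=1735 (bin 011011000111); offset now 13 = byte 1 bit 5; 19 bits remain
Read 3: bits[13:18] width=5 -> value=0 (bin 00000); offset now 18 = byte 2 bit 2; 14 bits remain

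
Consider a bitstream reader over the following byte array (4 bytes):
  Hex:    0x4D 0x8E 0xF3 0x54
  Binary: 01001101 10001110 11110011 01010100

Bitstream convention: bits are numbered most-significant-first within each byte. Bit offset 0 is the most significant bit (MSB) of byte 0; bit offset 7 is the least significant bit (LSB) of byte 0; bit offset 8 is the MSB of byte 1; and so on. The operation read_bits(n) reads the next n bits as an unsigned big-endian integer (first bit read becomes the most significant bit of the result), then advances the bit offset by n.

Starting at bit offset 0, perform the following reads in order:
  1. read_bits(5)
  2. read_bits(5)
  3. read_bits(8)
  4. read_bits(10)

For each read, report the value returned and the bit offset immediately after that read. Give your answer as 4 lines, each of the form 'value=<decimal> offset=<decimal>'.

Read 1: bits[0:5] width=5 -> value=9 (bin 01001); offset now 5 = byte 0 bit 5; 27 bits remain
Read 2: bits[5:10] width=5 -> value=22 (bin 10110); offset now 10 = byte 1 bit 2; 22 bits remain
Read 3: bits[10:18] width=8 -> value=59 (bin 00111011); offset now 18 = byte 2 bit 2; 14 bits remain
Read 4: bits[18:28] width=10 -> value=821 (bin 1100110101); offset now 28 = byte 3 bit 4; 4 bits remain

Answer: value=9 offset=5
value=22 offset=10
value=59 offset=18
value=821 offset=28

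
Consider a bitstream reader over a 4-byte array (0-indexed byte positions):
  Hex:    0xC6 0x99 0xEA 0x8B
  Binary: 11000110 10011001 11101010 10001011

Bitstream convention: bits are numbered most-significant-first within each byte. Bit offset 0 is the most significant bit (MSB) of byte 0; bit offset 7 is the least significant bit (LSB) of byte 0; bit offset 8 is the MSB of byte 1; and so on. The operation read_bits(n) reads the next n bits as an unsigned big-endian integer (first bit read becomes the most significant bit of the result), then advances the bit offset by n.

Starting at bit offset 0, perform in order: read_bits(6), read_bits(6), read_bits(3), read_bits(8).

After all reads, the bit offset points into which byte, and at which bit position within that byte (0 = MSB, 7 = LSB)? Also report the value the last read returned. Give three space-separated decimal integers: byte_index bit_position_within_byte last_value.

Answer: 2 7 245

Derivation:
Read 1: bits[0:6] width=6 -> value=49 (bin 110001); offset now 6 = byte 0 bit 6; 26 bits remain
Read 2: bits[6:12] width=6 -> value=41 (bin 101001); offset now 12 = byte 1 bit 4; 20 bits remain
Read 3: bits[12:15] width=3 -> value=4 (bin 100); offset now 15 = byte 1 bit 7; 17 bits remain
Read 4: bits[15:23] width=8 -> value=245 (bin 11110101); offset now 23 = byte 2 bit 7; 9 bits remain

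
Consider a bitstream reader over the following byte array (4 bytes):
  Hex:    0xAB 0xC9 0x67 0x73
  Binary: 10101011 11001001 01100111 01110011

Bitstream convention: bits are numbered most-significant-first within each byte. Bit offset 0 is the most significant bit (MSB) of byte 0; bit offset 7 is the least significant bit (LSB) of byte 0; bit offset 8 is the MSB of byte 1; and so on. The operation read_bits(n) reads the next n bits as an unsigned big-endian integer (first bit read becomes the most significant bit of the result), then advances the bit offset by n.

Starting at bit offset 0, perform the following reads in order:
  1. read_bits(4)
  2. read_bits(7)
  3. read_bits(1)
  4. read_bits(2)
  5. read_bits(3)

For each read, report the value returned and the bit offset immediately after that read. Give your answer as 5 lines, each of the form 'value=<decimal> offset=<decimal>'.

Read 1: bits[0:4] width=4 -> value=10 (bin 1010); offset now 4 = byte 0 bit 4; 28 bits remain
Read 2: bits[4:11] width=7 -> value=94 (bin 1011110); offset now 11 = byte 1 bit 3; 21 bits remain
Read 3: bits[11:12] width=1 -> value=0 (bin 0); offset now 12 = byte 1 bit 4; 20 bits remain
Read 4: bits[12:14] width=2 -> value=2 (bin 10); offset now 14 = byte 1 bit 6; 18 bits remain
Read 5: bits[14:17] width=3 -> value=2 (bin 010); offset now 17 = byte 2 bit 1; 15 bits remain

Answer: value=10 offset=4
value=94 offset=11
value=0 offset=12
value=2 offset=14
value=2 offset=17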